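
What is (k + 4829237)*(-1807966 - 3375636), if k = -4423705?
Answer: -2102116486264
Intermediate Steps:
(k + 4829237)*(-1807966 - 3375636) = (-4423705 + 4829237)*(-1807966 - 3375636) = 405532*(-5183602) = -2102116486264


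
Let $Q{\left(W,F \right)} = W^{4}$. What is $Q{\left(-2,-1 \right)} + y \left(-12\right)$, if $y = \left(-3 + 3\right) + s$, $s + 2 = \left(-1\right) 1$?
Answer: $52$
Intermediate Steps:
$s = -3$ ($s = -2 - 1 = -3$)
$y = -3$ ($y = \left(-3 + 3\right) - 3 = 0 - 3 = -3$)
$Q{\left(-2,-1 \right)} + y \left(-12\right) = \left(-2\right)^{4} - -36 = 16 + 36 = 52$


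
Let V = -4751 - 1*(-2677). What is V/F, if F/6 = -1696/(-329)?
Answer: -341173/5088 ≈ -67.054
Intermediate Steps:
F = 10176/329 (F = 6*(-1696/(-329)) = 6*(-1696*(-1/329)) = 6*(1696/329) = 10176/329 ≈ 30.930)
V = -2074 (V = -4751 + 2677 = -2074)
V/F = -2074/10176/329 = -2074*329/10176 = -341173/5088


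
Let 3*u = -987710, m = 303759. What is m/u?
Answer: -911277/987710 ≈ -0.92262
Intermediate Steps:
u = -987710/3 (u = (1/3)*(-987710) = -987710/3 ≈ -3.2924e+5)
m/u = 303759/(-987710/3) = 303759*(-3/987710) = -911277/987710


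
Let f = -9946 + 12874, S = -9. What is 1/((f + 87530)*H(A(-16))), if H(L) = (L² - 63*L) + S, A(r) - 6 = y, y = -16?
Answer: 1/65220218 ≈ 1.5333e-8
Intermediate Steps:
f = 2928
A(r) = -10 (A(r) = 6 - 16 = -10)
H(L) = -9 + L² - 63*L (H(L) = (L² - 63*L) - 9 = -9 + L² - 63*L)
1/((f + 87530)*H(A(-16))) = 1/((2928 + 87530)*(-9 + (-10)² - 63*(-10))) = 1/(90458*(-9 + 100 + 630)) = (1/90458)/721 = (1/90458)*(1/721) = 1/65220218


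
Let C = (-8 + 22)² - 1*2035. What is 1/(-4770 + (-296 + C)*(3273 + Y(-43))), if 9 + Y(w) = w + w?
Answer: -1/6789800 ≈ -1.4728e-7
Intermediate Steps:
C = -1839 (C = 14² - 2035 = 196 - 2035 = -1839)
Y(w) = -9 + 2*w (Y(w) = -9 + (w + w) = -9 + 2*w)
1/(-4770 + (-296 + C)*(3273 + Y(-43))) = 1/(-4770 + (-296 - 1839)*(3273 + (-9 + 2*(-43)))) = 1/(-4770 - 2135*(3273 + (-9 - 86))) = 1/(-4770 - 2135*(3273 - 95)) = 1/(-4770 - 2135*3178) = 1/(-4770 - 6785030) = 1/(-6789800) = -1/6789800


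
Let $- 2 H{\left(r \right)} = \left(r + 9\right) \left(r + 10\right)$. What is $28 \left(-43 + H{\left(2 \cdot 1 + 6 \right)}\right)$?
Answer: $-5488$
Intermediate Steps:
$H{\left(r \right)} = - \frac{\left(9 + r\right) \left(10 + r\right)}{2}$ ($H{\left(r \right)} = - \frac{\left(r + 9\right) \left(r + 10\right)}{2} = - \frac{\left(9 + r\right) \left(10 + r\right)}{2}$)
$28 \left(-43 + H{\left(2 \cdot 1 + 6 \right)}\right) = 28 \left(-43 - \left(45 + \frac{\left(2 \cdot 1 + 6\right)^{2}}{2} + \frac{19 \left(2 \cdot 1 + 6\right)}{2}\right)\right) = 28 \left(-43 - \left(45 + \frac{\left(2 + 6\right)^{2}}{2} + \frac{19 \left(2 + 6\right)}{2}\right)\right) = 28 \left(-43 - \left(121 + 32\right)\right) = 28 \left(-43 - 153\right) = 28 \left(-196\right) = -5488$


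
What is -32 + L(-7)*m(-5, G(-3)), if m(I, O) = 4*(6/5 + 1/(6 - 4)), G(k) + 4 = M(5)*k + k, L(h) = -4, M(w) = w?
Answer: -296/5 ≈ -59.200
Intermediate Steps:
G(k) = -4 + 6*k (G(k) = -4 + (5*k + k) = -4 + 6*k)
m(I, O) = 34/5 (m(I, O) = 4*(6*(⅕) + 1/2) = 4*(6/5 + ½) = 4*(17/10) = 34/5)
-32 + L(-7)*m(-5, G(-3)) = -32 - 4*34/5 = -32 - 136/5 = -296/5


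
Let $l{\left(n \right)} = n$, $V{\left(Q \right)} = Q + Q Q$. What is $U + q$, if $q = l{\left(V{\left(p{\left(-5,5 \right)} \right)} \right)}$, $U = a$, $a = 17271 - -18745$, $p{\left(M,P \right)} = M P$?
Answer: $36616$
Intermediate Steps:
$V{\left(Q \right)} = Q + Q^{2}$
$a = 36016$ ($a = 17271 + 18745 = 36016$)
$U = 36016$
$q = 600$ ($q = \left(-5\right) 5 \left(1 - 25\right) = - 25 \left(1 - 25\right) = \left(-25\right) \left(-24\right) = 600$)
$U + q = 36016 + 600 = 36616$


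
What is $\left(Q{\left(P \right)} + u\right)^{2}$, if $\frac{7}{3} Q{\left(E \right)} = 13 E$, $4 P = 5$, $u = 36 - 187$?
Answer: $\frac{16265089}{784} \approx 20746.0$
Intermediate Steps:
$u = -151$ ($u = 36 - 187 = -151$)
$P = \frac{5}{4}$ ($P = \frac{1}{4} \cdot 5 = \frac{5}{4} \approx 1.25$)
$Q{\left(E \right)} = \frac{39 E}{7}$ ($Q{\left(E \right)} = \frac{3 \cdot 13 E}{7} = \frac{39 E}{7}$)
$\left(Q{\left(P \right)} + u\right)^{2} = \left(\frac{39}{7} \cdot \frac{5}{4} - 151\right)^{2} = \left(\frac{195}{28} - 151\right)^{2} = \left(- \frac{4033}{28}\right)^{2} = \frac{16265089}{784}$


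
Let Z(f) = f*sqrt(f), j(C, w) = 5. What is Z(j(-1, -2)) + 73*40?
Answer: 2920 + 5*sqrt(5) ≈ 2931.2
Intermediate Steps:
Z(f) = f**(3/2)
Z(j(-1, -2)) + 73*40 = 5**(3/2) + 73*40 = 5*sqrt(5) + 2920 = 2920 + 5*sqrt(5)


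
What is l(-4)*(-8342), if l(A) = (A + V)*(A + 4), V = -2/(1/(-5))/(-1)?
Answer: 0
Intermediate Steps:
V = -10 (V = -2/(1*(-⅕))*(-1) = -2/(-⅕)*(-1) = -2*(-5)*(-1) = 10*(-1) = -10)
l(A) = (-10 + A)*(4 + A) (l(A) = (A - 10)*(A + 4) = (-10 + A)*(4 + A))
l(-4)*(-8342) = (-40 + (-4)² - 6*(-4))*(-8342) = (-40 + 16 + 24)*(-8342) = 0*(-8342) = 0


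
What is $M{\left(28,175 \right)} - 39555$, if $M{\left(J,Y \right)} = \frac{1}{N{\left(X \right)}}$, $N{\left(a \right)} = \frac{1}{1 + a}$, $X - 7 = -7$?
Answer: $-39554$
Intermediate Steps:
$X = 0$ ($X = 7 - 7 = 0$)
$M{\left(J,Y \right)} = 1$ ($M{\left(J,Y \right)} = \frac{1}{\frac{1}{1 + 0}} = \frac{1}{1^{-1}} = 1^{-1} = 1$)
$M{\left(28,175 \right)} - 39555 = 1 - 39555 = -39554$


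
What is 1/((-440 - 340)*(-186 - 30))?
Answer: 1/168480 ≈ 5.9354e-6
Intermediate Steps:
1/((-440 - 340)*(-186 - 30)) = 1/(-780*(-216)) = 1/168480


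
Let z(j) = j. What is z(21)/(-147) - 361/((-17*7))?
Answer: 344/119 ≈ 2.8908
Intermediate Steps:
z(21)/(-147) - 361/((-17*7)) = 21/(-147) - 361/((-17*7)) = 21*(-1/147) - 361/(-119) = -⅐ - 361*(-1/119) = -⅐ + 361/119 = 344/119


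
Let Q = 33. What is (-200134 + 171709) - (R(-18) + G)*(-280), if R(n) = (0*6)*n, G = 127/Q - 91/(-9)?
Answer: -2427115/99 ≈ -24516.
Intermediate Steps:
G = 1382/99 (G = 127/33 - 91/(-9) = 127*(1/33) - 91*(-1/9) = 127/33 + 91/9 = 1382/99 ≈ 13.960)
R(n) = 0 (R(n) = 0*n = 0)
(-200134 + 171709) - (R(-18) + G)*(-280) = (-200134 + 171709) - (0 + 1382/99)*(-280) = -28425 - 1382*(-280)/99 = -28425 - 1*(-386960/99) = -28425 + 386960/99 = -2427115/99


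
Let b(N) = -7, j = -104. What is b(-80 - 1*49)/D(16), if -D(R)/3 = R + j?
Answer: -7/264 ≈ -0.026515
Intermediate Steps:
D(R) = 312 - 3*R (D(R) = -3*(R - 104) = -3*(-104 + R) = 312 - 3*R)
b(-80 - 1*49)/D(16) = -7/(312 - 3*16) = -7/(312 - 48) = -7/264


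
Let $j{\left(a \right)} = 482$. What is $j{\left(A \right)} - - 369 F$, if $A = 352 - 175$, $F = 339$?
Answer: $125573$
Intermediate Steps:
$A = 177$
$j{\left(A \right)} - - 369 F = 482 - \left(-369\right) 339 = 482 - -125091 = 482 + 125091 = 125573$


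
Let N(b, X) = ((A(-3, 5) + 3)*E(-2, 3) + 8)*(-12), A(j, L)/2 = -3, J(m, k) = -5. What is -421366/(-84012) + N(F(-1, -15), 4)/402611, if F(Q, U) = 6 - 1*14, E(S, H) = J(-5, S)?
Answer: 84811699657/16912077666 ≈ 5.0149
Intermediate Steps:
E(S, H) = -5
A(j, L) = -6 (A(j, L) = 2*(-3) = -6)
F(Q, U) = -8 (F(Q, U) = 6 - 14 = -8)
N(b, X) = -276 (N(b, X) = ((-6 + 3)*(-5) + 8)*(-12) = (-3*(-5) + 8)*(-12) = (15 + 8)*(-12) = 23*(-12) = -276)
-421366/(-84012) + N(F(-1, -15), 4)/402611 = -421366/(-84012) - 276/402611 = -421366*(-1/84012) - 276*1/402611 = 210683/42006 - 276/402611 = 84811699657/16912077666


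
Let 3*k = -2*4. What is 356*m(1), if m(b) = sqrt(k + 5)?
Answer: 356*sqrt(21)/3 ≈ 543.80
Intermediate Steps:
k = -8/3 (k = (-2*4)/3 = (1/3)*(-8) = -8/3 ≈ -2.6667)
m(b) = sqrt(21)/3 (m(b) = sqrt(-8/3 + 5) = sqrt(7/3) = sqrt(21)/3)
356*m(1) = 356*(sqrt(21)/3) = 356*sqrt(21)/3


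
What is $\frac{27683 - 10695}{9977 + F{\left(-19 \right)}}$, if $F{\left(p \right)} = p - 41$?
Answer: $\frac{16988}{9917} \approx 1.713$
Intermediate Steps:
$F{\left(p \right)} = -41 + p$ ($F{\left(p \right)} = p - 41 = -41 + p$)
$\frac{27683 - 10695}{9977 + F{\left(-19 \right)}} = \frac{27683 - 10695}{9977 - 60} = \frac{16988}{9977 - 60} = \frac{16988}{9917}$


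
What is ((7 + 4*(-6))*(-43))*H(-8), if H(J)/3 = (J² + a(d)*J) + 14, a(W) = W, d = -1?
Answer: 188598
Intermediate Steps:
H(J) = 42 - 3*J + 3*J² (H(J) = 3*((J² - J) + 14) = 3*(14 + J² - J) = 42 - 3*J + 3*J²)
((7 + 4*(-6))*(-43))*H(-8) = ((7 + 4*(-6))*(-43))*(42 - 3*(-8) + 3*(-8)²) = ((7 - 24)*(-43))*(42 + 24 + 3*64) = (-17*(-43))*(42 + 24 + 192) = 731*258 = 188598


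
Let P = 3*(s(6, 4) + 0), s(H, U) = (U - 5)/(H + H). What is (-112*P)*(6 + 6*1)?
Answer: 336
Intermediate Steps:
s(H, U) = (-5 + U)/(2*H) (s(H, U) = (-5 + U)/((2*H)) = (-5 + U)*(1/(2*H)) = (-5 + U)/(2*H))
P = -¼ (P = 3*((½)*(-5 + 4)/6 + 0) = 3*((½)*(⅙)*(-1) + 0) = 3*(-1/12 + 0) = 3*(-1/12) = -¼ ≈ -0.25000)
(-112*P)*(6 + 6*1) = (-112*(-1)/4)*(6 + 6*1) = (-14*(-2))*(6 + 6) = 28*12 = 336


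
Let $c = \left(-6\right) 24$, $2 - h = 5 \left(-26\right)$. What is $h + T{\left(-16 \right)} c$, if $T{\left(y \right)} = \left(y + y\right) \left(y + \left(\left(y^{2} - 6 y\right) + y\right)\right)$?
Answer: $1474692$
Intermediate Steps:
$T{\left(y \right)} = 2 y \left(y^{2} - 4 y\right)$ ($T{\left(y \right)} = 2 y \left(y + \left(y^{2} - 5 y\right)\right) = 2 y \left(y^{2} - 4 y\right)$)
$h = 132$ ($h = 2 - 5 \left(-26\right) = 2 - -130 = 2 + 130 = 132$)
$c = -144$
$h + T{\left(-16 \right)} c = 132 + 2 \left(-16\right)^{2} \left(-4 - 16\right) \left(-144\right) = 132 + 2 \cdot 256 \left(-20\right) \left(-144\right) = 132 - -1474560 = 132 + 1474560 = 1474692$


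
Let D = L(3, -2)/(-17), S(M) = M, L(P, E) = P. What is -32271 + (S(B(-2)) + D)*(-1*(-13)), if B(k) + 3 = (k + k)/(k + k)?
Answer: -549088/17 ≈ -32299.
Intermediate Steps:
B(k) = -2 (B(k) = -3 + (k + k)/(k + k) = -3 + (2*k)/((2*k)) = -3 + (2*k)*(1/(2*k)) = -3 + 1 = -2)
D = -3/17 (D = 3/(-17) = 3*(-1/17) = -3/17 ≈ -0.17647)
-32271 + (S(B(-2)) + D)*(-1*(-13)) = -32271 + (-2 - 3/17)*(-1*(-13)) = -32271 - 37/17*13 = -32271 - 481/17 = -549088/17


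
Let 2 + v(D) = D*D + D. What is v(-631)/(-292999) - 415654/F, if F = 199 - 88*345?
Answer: 109796364338/8837142839 ≈ 12.424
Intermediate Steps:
F = -30161 (F = 199 - 30360 = -30161)
v(D) = -2 + D + D**2 (v(D) = -2 + (D*D + D) = -2 + (D**2 + D) = -2 + (D + D**2) = -2 + D + D**2)
v(-631)/(-292999) - 415654/F = (-2 - 631 + (-631)**2)/(-292999) - 415654/(-30161) = (-2 - 631 + 398161)*(-1/292999) - 415654*(-1/30161) = 397528*(-1/292999) + 415654/30161 = -397528/292999 + 415654/30161 = 109796364338/8837142839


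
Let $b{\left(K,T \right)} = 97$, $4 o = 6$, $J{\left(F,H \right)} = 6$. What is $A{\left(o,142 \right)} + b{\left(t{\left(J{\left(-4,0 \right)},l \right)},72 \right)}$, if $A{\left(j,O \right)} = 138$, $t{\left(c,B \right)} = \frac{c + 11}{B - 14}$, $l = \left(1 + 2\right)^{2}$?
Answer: $235$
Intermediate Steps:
$l = 9$ ($l = 3^{2} = 9$)
$t{\left(c,B \right)} = \frac{11 + c}{-14 + B}$
$o = \frac{3}{2}$ ($o = \frac{1}{4} \cdot 6 = \frac{3}{2} \approx 1.5$)
$A{\left(o,142 \right)} + b{\left(t{\left(J{\left(-4,0 \right)},l \right)},72 \right)} = 138 + 97 = 235$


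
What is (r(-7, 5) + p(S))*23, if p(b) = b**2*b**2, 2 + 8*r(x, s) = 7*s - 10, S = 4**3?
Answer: 3087008273/8 ≈ 3.8588e+8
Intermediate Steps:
S = 64
r(x, s) = -3/2 + 7*s/8 (r(x, s) = -1/4 + (7*s - 10)/8 = -1/4 + (-10 + 7*s)/8 = -1/4 + (-5/4 + 7*s/8) = -3/2 + 7*s/8)
p(b) = b**4
(r(-7, 5) + p(S))*23 = ((-3/2 + (7/8)*5) + 64**4)*23 = ((-3/2 + 35/8) + 16777216)*23 = (23/8 + 16777216)*23 = (134217751/8)*23 = 3087008273/8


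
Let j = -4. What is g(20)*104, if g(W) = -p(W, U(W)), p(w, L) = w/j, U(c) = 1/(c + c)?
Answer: 520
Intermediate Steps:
U(c) = 1/(2*c)
p(w, L) = -w/4 (p(w, L) = w/(-4) = w*(-1/4) = -w/4)
g(W) = W/4 (g(W) = -(-1)*W/4 = W/4)
g(20)*104 = ((1/4)*20)*104 = 5*104 = 520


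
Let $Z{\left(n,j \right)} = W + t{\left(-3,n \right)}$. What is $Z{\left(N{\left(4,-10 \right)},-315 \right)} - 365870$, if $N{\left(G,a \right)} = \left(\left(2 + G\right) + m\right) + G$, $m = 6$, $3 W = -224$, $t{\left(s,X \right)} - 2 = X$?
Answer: $- \frac{1097780}{3} \approx -3.6593 \cdot 10^{5}$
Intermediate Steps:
$t{\left(s,X \right)} = 2 + X$
$W = - \frac{224}{3}$ ($W = \frac{1}{3} \left(-224\right) = - \frac{224}{3} \approx -74.667$)
$N{\left(G,a \right)} = 8 + 2 G$ ($N{\left(G,a \right)} = \left(\left(2 + G\right) + 6\right) + G = \left(8 + G\right) + G = 8 + 2 G$)
$Z{\left(n,j \right)} = - \frac{218}{3} + n$ ($Z{\left(n,j \right)} = - \frac{224}{3} + \left(2 + n\right) = - \frac{218}{3} + n$)
$Z{\left(N{\left(4,-10 \right)},-315 \right)} - 365870 = \left(- \frac{218}{3} + \left(8 + 2 \cdot 4\right)\right) - 365870 = \left(- \frac{218}{3} + \left(8 + 8\right)\right) - 365870 = \left(- \frac{218}{3} + 16\right) - 365870 = - \frac{170}{3} - 365870 = - \frac{1097780}{3}$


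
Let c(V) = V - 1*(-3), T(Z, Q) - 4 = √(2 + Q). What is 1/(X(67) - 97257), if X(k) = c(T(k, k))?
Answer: -97250/9457562431 - √69/9457562431 ≈ -1.0284e-5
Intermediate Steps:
T(Z, Q) = 4 + √(2 + Q)
c(V) = 3 + V (c(V) = V + 3 = 3 + V)
X(k) = 7 + √(2 + k) (X(k) = 3 + (4 + √(2 + k)) = 7 + √(2 + k))
1/(X(67) - 97257) = 1/((7 + √(2 + 67)) - 97257) = 1/((7 + √69) - 97257) = 1/(-97250 + √69)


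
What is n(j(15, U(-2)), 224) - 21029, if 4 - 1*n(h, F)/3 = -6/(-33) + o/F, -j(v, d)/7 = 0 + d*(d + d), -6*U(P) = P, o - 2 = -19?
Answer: -51786671/2464 ≈ -21017.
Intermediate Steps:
o = -17 (o = 2 - 19 = -17)
U(P) = -P/6
j(v, d) = -14*d**2 (j(v, d) = -7*(0 + d*(d + d)) = -7*(0 + d*(2*d)) = -7*(0 + 2*d**2) = -14*d**2)
n(h, F) = 126/11 + 51/F (n(h, F) = 12 - 3*(-6/(-33) - 17/F) = 12 - 3*(-6*(-1/33) - 17/F) = 12 - 3*(2/11 - 17/F) = 12 + (-6/11 + 51/F) = 126/11 + 51/F)
n(j(15, U(-2)), 224) - 21029 = (126/11 + 51/224) - 21029 = 28785/2464 - 21029 = -51786671/2464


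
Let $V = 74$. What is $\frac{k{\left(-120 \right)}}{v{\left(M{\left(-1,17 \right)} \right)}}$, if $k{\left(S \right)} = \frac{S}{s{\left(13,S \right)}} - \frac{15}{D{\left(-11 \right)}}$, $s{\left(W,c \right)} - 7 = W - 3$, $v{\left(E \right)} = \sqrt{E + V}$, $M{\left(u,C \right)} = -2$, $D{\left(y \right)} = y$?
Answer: $- \frac{355 \sqrt{2}}{748} \approx -0.67118$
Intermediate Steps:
$v{\left(E \right)} = \sqrt{74 + E}$ ($v{\left(E \right)} = \sqrt{E + 74} = \sqrt{74 + E}$)
$s{\left(W,c \right)} = 4 + W$ ($s{\left(W,c \right)} = 7 + \left(W - 3\right) = 7 + \left(-3 + W\right) = 4 + W$)
$k{\left(S \right)} = \frac{15}{11} + \frac{S}{17}$ ($k{\left(S \right)} = \frac{S}{4 + 13} - \frac{15}{-11} = \frac{S}{17} - - \frac{15}{11} = S \frac{1}{17} + \frac{15}{11} = \frac{S}{17} + \frac{15}{11} = \frac{15}{11} + \frac{S}{17}$)
$\frac{k{\left(-120 \right)}}{v{\left(M{\left(-1,17 \right)} \right)}} = \frac{\frac{15}{11} + \frac{1}{17} \left(-120\right)}{\sqrt{74 - 2}} = \frac{\frac{15}{11} - \frac{120}{17}}{\sqrt{72}} = - \frac{1065}{187 \cdot 6 \sqrt{2}} = - \frac{1065 \frac{\sqrt{2}}{12}}{187} = - \frac{355 \sqrt{2}}{748}$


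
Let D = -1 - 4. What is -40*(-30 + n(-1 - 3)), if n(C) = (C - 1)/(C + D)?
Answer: 10600/9 ≈ 1177.8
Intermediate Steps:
D = -5
n(C) = (-1 + C)/(-5 + C) (n(C) = (C - 1)/(C - 5) = (-1 + C)/(-5 + C))
-40*(-30 + n(-1 - 3)) = -40*(-30 + (-1 + (-1 - 3))/(-5 + (-1 - 3))) = -40*(-30 + (-1 - 4)/(-5 - 4)) = -40*(-30 - 5/(-9)) = -40*(-30 - 1/9*(-5)) = -40*(-30 + 5/9) = -40*(-265/9) = 10600/9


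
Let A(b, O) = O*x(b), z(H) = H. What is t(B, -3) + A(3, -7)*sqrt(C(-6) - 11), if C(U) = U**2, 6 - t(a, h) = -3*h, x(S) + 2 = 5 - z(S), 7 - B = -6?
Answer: -3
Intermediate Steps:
B = 13 (B = 7 - 1*(-6) = 7 + 6 = 13)
x(S) = 3 - S (x(S) = -2 + (5 - S) = 3 - S)
t(a, h) = 6 + 3*h (t(a, h) = 6 - (-3)*h = 6 + 3*h)
A(b, O) = O*(3 - b)
t(B, -3) + A(3, -7)*sqrt(C(-6) - 11) = (6 + 3*(-3)) + (-7*(3 - 1*3))*sqrt((-6)**2 - 11) = (6 - 9) + (-7*(3 - 3))*sqrt(36 - 11) = -3 + (-7*0)*sqrt(25) = -3 + 0*5 = -3 + 0 = -3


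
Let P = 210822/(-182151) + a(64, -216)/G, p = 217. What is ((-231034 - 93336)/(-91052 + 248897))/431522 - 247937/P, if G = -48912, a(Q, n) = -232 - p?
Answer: 1671781770195902424094699/7742199228999554865 ≈ 2.1593e+5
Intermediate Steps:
a(Q, n) = -449 (a(Q, n) = -232 - 1*217 = -232 - 217 = -449)
P = -1136659985/989929968 (P = 210822/(-182151) - 449/(-48912) = 210822*(-1/182151) - 449*(-1/48912) = -70274/60717 + 449/48912 = -1136659985/989929968 ≈ -1.1482)
((-231034 - 93336)/(-91052 + 248897))/431522 - 247937/P = ((-231034 - 93336)/(-91052 + 248897))/431522 - 247937/(-1136659985/989929968) = -324370/157845*(1/431522) - 247937*(-989929968/1136659985) = -324370*1/157845*(1/431522) + 245440266476016/1136659985 = -64874/31569*1/431522 + 245440266476016/1136659985 = -32437/6811359009 + 245440266476016/1136659985 = 1671781770195902424094699/7742199228999554865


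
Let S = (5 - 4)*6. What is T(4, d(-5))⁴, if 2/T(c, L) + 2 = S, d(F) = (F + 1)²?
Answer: 1/16 ≈ 0.062500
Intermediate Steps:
d(F) = (1 + F)²
S = 6 (S = 1*6 = 6)
T(c, L) = ½ (T(c, L) = 2/(-2 + 6) = 2/4 = 2*(¼) = ½)
T(4, d(-5))⁴ = (½)⁴ = 1/16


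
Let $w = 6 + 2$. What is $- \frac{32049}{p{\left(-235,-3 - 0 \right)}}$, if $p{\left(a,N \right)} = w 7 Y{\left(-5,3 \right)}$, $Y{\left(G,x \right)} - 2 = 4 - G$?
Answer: $- \frac{32049}{616} \approx -52.028$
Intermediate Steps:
$Y{\left(G,x \right)} = 6 - G$ ($Y{\left(G,x \right)} = 2 - \left(-4 + G\right) = 6 - G$)
$w = 8$
$p{\left(a,N \right)} = 616$ ($p{\left(a,N \right)} = 8 \cdot 7 \left(6 - -5\right) = 56 \left(6 + 5\right) = 56 \cdot 11 = 616$)
$- \frac{32049}{p{\left(-235,-3 - 0 \right)}} = - \frac{32049}{616}$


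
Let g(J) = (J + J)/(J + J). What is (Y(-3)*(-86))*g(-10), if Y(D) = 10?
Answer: -860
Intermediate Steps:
g(J) = 1 (g(J) = (2*J)/((2*J)) = (2*J)*(1/(2*J)) = 1)
(Y(-3)*(-86))*g(-10) = (10*(-86))*1 = -860*1 = -860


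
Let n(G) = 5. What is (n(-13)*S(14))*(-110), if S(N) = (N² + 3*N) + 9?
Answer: -135850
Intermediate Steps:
S(N) = 9 + N² + 3*N
(n(-13)*S(14))*(-110) = (5*(9 + 14² + 3*14))*(-110) = (5*(9 + 196 + 42))*(-110) = (5*247)*(-110) = 1235*(-110) = -135850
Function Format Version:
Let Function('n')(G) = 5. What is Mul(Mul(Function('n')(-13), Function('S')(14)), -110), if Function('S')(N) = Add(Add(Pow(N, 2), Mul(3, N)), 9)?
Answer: -135850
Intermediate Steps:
Function('S')(N) = Add(9, Pow(N, 2), Mul(3, N))
Mul(Mul(Function('n')(-13), Function('S')(14)), -110) = Mul(Mul(5, Add(9, Pow(14, 2), Mul(3, 14))), -110) = Mul(Mul(5, Add(9, 196, 42)), -110) = Mul(Mul(5, 247), -110) = Mul(1235, -110) = -135850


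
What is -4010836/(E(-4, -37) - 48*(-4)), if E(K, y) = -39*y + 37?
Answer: -1002709/418 ≈ -2398.8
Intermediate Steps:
E(K, y) = 37 - 39*y
-4010836/(E(-4, -37) - 48*(-4)) = -4010836/((37 - 39*(-37)) - 48*(-4)) = -4010836/((37 + 1443) + 192) = -4010836/(1480 + 192) = -4010836/1672 = -4010836*1/1672 = -1002709/418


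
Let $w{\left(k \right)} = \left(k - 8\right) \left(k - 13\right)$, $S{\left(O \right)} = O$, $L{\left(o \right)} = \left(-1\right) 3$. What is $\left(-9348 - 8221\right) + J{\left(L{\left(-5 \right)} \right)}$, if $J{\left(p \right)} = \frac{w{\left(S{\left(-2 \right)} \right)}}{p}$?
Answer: $-17619$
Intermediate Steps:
$L{\left(o \right)} = -3$
$w{\left(k \right)} = \left(-13 + k\right) \left(-8 + k\right)$ ($w{\left(k \right)} = \left(-8 + k\right) \left(-13 + k\right) = \left(-13 + k\right) \left(-8 + k\right)$)
$J{\left(p \right)} = \frac{150}{p}$ ($J{\left(p \right)} = \frac{104 + \left(-2\right)^{2} - -42}{p} = \frac{104 + 4 + 42}{p} = \frac{150}{p}$)
$\left(-9348 - 8221\right) + J{\left(L{\left(-5 \right)} \right)} = \left(-9348 - 8221\right) + \frac{150}{-3} = -17569 + 150 \left(- \frac{1}{3}\right) = -17569 - 50 = -17619$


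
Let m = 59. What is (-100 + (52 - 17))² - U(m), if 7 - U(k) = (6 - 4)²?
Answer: 4222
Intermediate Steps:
U(k) = 3 (U(k) = 7 - (6 - 4)² = 7 - 1*2² = 7 - 1*4 = 7 - 4 = 3)
(-100 + (52 - 17))² - U(m) = (-100 + (52 - 17))² - 1*3 = (-100 + 35)² - 3 = (-65)² - 3 = 4225 - 3 = 4222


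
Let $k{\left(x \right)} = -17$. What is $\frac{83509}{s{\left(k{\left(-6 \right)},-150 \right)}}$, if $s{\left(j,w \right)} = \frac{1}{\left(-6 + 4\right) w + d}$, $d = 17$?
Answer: $26472353$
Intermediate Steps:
$s{\left(j,w \right)} = \frac{1}{17 - 2 w}$ ($s{\left(j,w \right)} = \frac{1}{\left(-6 + 4\right) w + 17} = \frac{1}{- 2 w + 17} = \frac{1}{17 - 2 w}$)
$\frac{83509}{s{\left(k{\left(-6 \right)},-150 \right)}} = \frac{83509}{\left(-1\right) \frac{1}{-17 + 2 \left(-150\right)}} = \frac{83509}{\left(-1\right) \frac{1}{-17 - 300}} = \frac{83509}{\left(-1\right) \frac{1}{-317}} = \frac{83509}{\left(-1\right) \left(- \frac{1}{317}\right)} = 83509 \frac{1}{\frac{1}{317}} = 83509 \cdot 317 = 26472353$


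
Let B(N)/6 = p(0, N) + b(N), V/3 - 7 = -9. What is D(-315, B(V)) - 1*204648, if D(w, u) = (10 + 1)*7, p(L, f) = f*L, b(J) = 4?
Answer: -204571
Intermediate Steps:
p(L, f) = L*f
V = -6 (V = 21 + 3*(-9) = 21 - 27 = -6)
B(N) = 24 (B(N) = 6*(0*N + 4) = 6*(0 + 4) = 6*4 = 24)
D(w, u) = 77 (D(w, u) = 11*7 = 77)
D(-315, B(V)) - 1*204648 = 77 - 1*204648 = 77 - 204648 = -204571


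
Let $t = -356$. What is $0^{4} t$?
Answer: $0$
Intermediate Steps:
$0^{4} t = 0^{4} \left(-356\right) = 0 \left(-356\right) = 0$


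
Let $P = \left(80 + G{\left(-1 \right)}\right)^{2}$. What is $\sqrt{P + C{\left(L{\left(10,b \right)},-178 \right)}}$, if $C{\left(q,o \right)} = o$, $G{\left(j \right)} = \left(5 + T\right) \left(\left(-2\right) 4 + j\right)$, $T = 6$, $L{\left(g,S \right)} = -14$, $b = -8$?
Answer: $\sqrt{183} \approx 13.528$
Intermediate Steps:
$G{\left(j \right)} = -88 + 11 j$ ($G{\left(j \right)} = \left(5 + 6\right) \left(\left(-2\right) 4 + j\right) = 11 \left(-8 + j\right) = -88 + 11 j$)
$P = 361$ ($P = \left(80 + \left(-88 + 11 \left(-1\right)\right)\right)^{2} = \left(80 - 99\right)^{2} = \left(-19\right)^{2} = 361$)
$\sqrt{P + C{\left(L{\left(10,b \right)},-178 \right)}} = \sqrt{361 - 178} = \sqrt{183}$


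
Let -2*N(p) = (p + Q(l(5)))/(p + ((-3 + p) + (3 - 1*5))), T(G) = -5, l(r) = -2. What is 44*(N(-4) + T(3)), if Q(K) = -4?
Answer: -3036/13 ≈ -233.54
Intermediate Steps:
N(p) = -(-4 + p)/(2*(-5 + 2*p)) (N(p) = -(p - 4)/(2*(p + ((-3 + p) + (3 - 1*5)))) = -(-4 + p)/(2*(p + ((-3 + p) + (3 - 5)))) = -(-4 + p)/(2*(p + ((-3 + p) - 2))) = -(-4 + p)/(2*(p + (-5 + p))) = -(-4 + p)/(2*(-5 + 2*p)))
44*(N(-4) + T(3)) = 44*((4 - 1*(-4))/(2*(-5 + 2*(-4))) - 5) = 44*((4 + 4)/(2*(-5 - 8)) - 5) = 44*((½)*8/(-13) - 5) = 44*((½)*(-1/13)*8 - 5) = 44*(-4/13 - 5) = 44*(-69/13) = -3036/13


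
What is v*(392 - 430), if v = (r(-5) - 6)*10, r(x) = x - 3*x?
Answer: -1520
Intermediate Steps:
r(x) = -2*x
v = 40 (v = (-2*(-5) - 6)*10 = (10 - 6)*10 = 4*10 = 40)
v*(392 - 430) = 40*(392 - 430) = 40*(-38) = -1520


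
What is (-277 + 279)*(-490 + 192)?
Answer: -596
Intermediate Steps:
(-277 + 279)*(-490 + 192) = 2*(-298) = -596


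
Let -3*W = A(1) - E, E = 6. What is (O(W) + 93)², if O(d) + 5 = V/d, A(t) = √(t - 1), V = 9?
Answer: 34225/4 ≈ 8556.3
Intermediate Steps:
A(t) = √(-1 + t)
W = 2 (W = -(√(-1 + 1) - 1*6)/3 = -(√0 - 6)/3 = -(0 - 6)/3 = -⅓*(-6) = 2)
O(d) = -5 + 9/d
(O(W) + 93)² = ((-5 + 9/2) + 93)² = (-½ + 93)² = (185/2)² = 34225/4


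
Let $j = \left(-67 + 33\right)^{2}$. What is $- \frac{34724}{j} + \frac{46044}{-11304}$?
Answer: $- \frac{3095465}{90746} \approx -34.111$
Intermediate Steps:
$j = 1156$ ($j = \left(-34\right)^{2} = 1156$)
$- \frac{34724}{j} + \frac{46044}{-11304} = - \frac{34724}{1156} + \frac{46044}{-11304} = \left(-34724\right) \frac{1}{1156} + 46044 \left(- \frac{1}{11304}\right) = - \frac{8681}{289} - \frac{1279}{314} = - \frac{3095465}{90746}$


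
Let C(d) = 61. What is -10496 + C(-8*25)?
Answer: -10435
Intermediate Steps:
-10496 + C(-8*25) = -10496 + 61 = -10435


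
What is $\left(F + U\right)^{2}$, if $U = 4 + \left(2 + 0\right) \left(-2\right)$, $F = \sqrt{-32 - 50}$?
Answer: $-82$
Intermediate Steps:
$F = i \sqrt{82}$ ($F = \sqrt{-82} = i \sqrt{82} \approx 9.0554 i$)
$U = 0$ ($U = 4 + 2 \left(-2\right) = 4 - 4 = 0$)
$\left(F + U\right)^{2} = \left(i \sqrt{82} + 0\right)^{2} = \left(i \sqrt{82}\right)^{2} = -82$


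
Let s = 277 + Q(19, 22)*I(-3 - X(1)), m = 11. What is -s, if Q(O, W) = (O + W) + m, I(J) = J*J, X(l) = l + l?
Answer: -1577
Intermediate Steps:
X(l) = 2*l
I(J) = J²
Q(O, W) = 11 + O + W (Q(O, W) = (O + W) + 11 = 11 + O + W)
s = 1577 (s = 277 + (11 + 19 + 22)*(-3 - 2)² = 277 + 52*(-3 - 1*2)² = 277 + 52*(-3 - 2)² = 277 + 52*(-5)² = 277 + 52*25 = 277 + 1300 = 1577)
-s = -1*1577 = -1577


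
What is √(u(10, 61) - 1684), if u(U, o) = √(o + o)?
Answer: √(-1684 + √122) ≈ 40.902*I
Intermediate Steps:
u(U, o) = √2*√o (u(U, o) = √(2*o) = √2*√o)
√(u(10, 61) - 1684) = √(√2*√61 - 1684) = √(√122 - 1684) = √(-1684 + √122)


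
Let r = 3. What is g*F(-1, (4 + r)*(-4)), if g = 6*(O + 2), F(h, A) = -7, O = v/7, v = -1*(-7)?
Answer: -126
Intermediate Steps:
v = 7
O = 1 (O = 7/7 = 7*(1/7) = 1)
g = 18 (g = 6*(1 + 2) = 6*3 = 18)
g*F(-1, (4 + r)*(-4)) = 18*(-7) = -126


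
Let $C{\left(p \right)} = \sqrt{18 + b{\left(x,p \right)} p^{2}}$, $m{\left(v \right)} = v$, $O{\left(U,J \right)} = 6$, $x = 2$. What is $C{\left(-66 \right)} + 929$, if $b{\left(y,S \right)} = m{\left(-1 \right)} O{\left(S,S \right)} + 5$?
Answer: $929 + 3 i \sqrt{482} \approx 929.0 + 65.864 i$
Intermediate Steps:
$b{\left(y,S \right)} = -1$ ($b{\left(y,S \right)} = \left(-1\right) 6 + 5 = -6 + 5 = -1$)
$C{\left(p \right)} = \sqrt{18 - p^{2}}$
$C{\left(-66 \right)} + 929 = \sqrt{18 - \left(-66\right)^{2}} + 929 = \sqrt{18 - 4356} + 929 = \sqrt{-4338} + 929 = 3 i \sqrt{482} + 929 = 929 + 3 i \sqrt{482}$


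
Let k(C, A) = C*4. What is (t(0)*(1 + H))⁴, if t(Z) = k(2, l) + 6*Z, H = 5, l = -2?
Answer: 5308416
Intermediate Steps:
k(C, A) = 4*C
t(Z) = 8 + 6*Z (t(Z) = 4*2 + 6*Z = 8 + 6*Z)
(t(0)*(1 + H))⁴ = ((8 + 6*0)*(1 + 5))⁴ = ((8 + 0)*6)⁴ = (8*6)⁴ = 48⁴ = 5308416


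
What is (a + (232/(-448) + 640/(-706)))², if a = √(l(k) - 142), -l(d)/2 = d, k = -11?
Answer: (28157 - 39536*I*√30)²/390773824 ≈ -117.97 - 31.206*I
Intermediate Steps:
l(d) = -2*d
a = 2*I*√30 (a = √(-2*(-11) - 142) = √(22 - 142) = √(-120) = 2*I*√30 ≈ 10.954*I)
(a + (232/(-448) + 640/(-706)))² = (2*I*√30 + (232/(-448) + 640/(-706)))² = (2*I*√30 + (232*(-1/448) + 640*(-1/706)))² = (2*I*√30 + (-29/56 - 320/353))² = (2*I*√30 - 28157/19768)² = (-28157/19768 + 2*I*√30)²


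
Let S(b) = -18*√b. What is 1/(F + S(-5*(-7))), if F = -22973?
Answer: -22973/527747389 + 18*√35/527747389 ≈ -4.3329e-5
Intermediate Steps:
1/(F + S(-5*(-7))) = 1/(-22973 - 18*√35)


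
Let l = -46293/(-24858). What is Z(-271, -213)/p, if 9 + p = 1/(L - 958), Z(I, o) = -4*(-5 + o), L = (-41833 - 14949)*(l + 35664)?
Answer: -3658179754122844/37756442418477 ≈ -96.889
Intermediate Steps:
l = 15431/8286 (l = -46293*(-1/24858) = 15431/8286 ≈ 1.8623)
L = -8390316567985/4143 (L = (-41833 - 14949)*(15431/8286 + 35664) = -56782*295527335/8286 = -8390316567985/4143 ≈ -2.0252e+9)
Z(I, o) = 20 - 4*o
p = -75512884836954/8390320536979 (p = -9 + 1/(-8390316567985/4143 - 958) = -9 + 1/(-8390320536979/4143) = -9 - 4143/8390320536979 = -75512884836954/8390320536979 ≈ -9.0000)
Z(-271, -213)/p = (20 - 4*(-213))/(-75512884836954/8390320536979) = (20 + 852)*(-8390320536979/75512884836954) = 872*(-8390320536979/75512884836954) = -3658179754122844/37756442418477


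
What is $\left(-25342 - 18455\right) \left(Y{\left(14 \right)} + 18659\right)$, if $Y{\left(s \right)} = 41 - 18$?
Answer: $-818215554$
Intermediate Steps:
$Y{\left(s \right)} = 23$ ($Y{\left(s \right)} = 41 - 18 = 23$)
$\left(-25342 - 18455\right) \left(Y{\left(14 \right)} + 18659\right) = \left(-25342 - 18455\right) \left(23 + 18659\right) = \left(-43797\right) 18682 = -818215554$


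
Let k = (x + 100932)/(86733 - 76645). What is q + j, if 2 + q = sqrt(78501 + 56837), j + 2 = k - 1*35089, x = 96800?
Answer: -88455113/2522 + 7*sqrt(2762) ≈ -34706.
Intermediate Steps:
k = 49433/2522 (k = (96800 + 100932)/(86733 - 76645) = 197732/10088 = 197732*(1/10088) = 49433/2522 ≈ 19.601)
j = -88450069/2522 (j = -2 + (49433/2522 - 1*35089) = -2 + (49433/2522 - 35089) = -2 - 88445025/2522 = -88450069/2522 ≈ -35071.)
q = -2 + 7*sqrt(2762) (q = -2 + sqrt(78501 + 56837) = -2 + sqrt(135338) = -2 + 7*sqrt(2762) ≈ 365.88)
q + j = (-2 + 7*sqrt(2762)) - 88450069/2522 = -88455113/2522 + 7*sqrt(2762)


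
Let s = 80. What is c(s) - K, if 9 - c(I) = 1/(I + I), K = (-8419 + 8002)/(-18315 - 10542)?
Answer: 13819501/1539040 ≈ 8.9793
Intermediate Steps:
K = 139/9619 (K = -417/(-28857) = -417*(-1/28857) = 139/9619 ≈ 0.014451)
c(I) = 9 - 1/(2*I) (c(I) = 9 - 1/(I + I) = 9 - 1/(2*I))
c(s) - K = (9 - ½/80) - 1*139/9619 = (9 - ½*1/80) - 139/9619 = (9 - 1/160) - 139/9619 = 1439/160 - 139/9619 = 13819501/1539040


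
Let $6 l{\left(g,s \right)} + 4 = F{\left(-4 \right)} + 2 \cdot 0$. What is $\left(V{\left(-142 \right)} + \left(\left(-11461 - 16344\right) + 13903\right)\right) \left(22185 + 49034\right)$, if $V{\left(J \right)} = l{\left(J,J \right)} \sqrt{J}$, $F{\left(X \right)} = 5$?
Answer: $-990086538 + \frac{71219 i \sqrt{142}}{6} \approx -9.9009 \cdot 10^{8} + 1.4145 \cdot 10^{5} i$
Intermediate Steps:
$l{\left(g,s \right)} = \frac{1}{6}$ ($l{\left(g,s \right)} = - \frac{2}{3} + \frac{5 + 2 \cdot 0}{6} = - \frac{2}{3} + \frac{5 + 0}{6} = - \frac{2}{3} + \frac{1}{6} \cdot 5 = - \frac{2}{3} + \frac{5}{6} = \frac{1}{6}$)
$V{\left(J \right)} = \frac{\sqrt{J}}{6}$
$\left(V{\left(-142 \right)} + \left(\left(-11461 - 16344\right) + 13903\right)\right) \left(22185 + 49034\right) = \left(\frac{\sqrt{-142}}{6} + \left(\left(-11461 - 16344\right) + 13903\right)\right) \left(22185 + 49034\right) = \left(\frac{i \sqrt{142}}{6} + \left(-27805 + 13903\right)\right) 71219 = \left(\frac{i \sqrt{142}}{6} - 13902\right) 71219 = \left(-13902 + \frac{i \sqrt{142}}{6}\right) 71219 = -990086538 + \frac{71219 i \sqrt{142}}{6}$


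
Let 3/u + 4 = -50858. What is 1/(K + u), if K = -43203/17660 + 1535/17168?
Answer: -642528795440/1514456076087 ≈ -0.42426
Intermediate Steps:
u = -1/16954 (u = 3/(-4 - 50858) = 3/(-50862) = 3*(-1/50862) = -1/16954 ≈ -5.8983e-5)
K = -178650251/75796720 (K = -43203*1/17660 + 1535*(1/17168) = -43203/17660 + 1535/17168 = -178650251/75796720 ≈ -2.3570)
1/(K + u) = 1/(-178650251/75796720 - 1/16954) = 1/(-1514456076087/642528795440) = -642528795440/1514456076087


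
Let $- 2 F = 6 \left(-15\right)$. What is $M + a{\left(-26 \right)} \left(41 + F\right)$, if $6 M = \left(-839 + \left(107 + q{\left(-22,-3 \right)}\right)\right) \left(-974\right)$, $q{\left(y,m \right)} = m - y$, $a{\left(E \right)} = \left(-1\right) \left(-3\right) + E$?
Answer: $\frac{341297}{3} \approx 1.1377 \cdot 10^{5}$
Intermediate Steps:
$F = 45$ ($F = - \frac{6 \left(-15\right)}{2} = \left(- \frac{1}{2}\right) \left(-90\right) = 45$)
$a{\left(E \right)} = 3 + E$
$M = \frac{347231}{3}$ ($M = \frac{\left(-839 + \left(107 - -19\right)\right) \left(-974\right)}{6} = \frac{\left(-839 + \left(107 + \left(-3 + 22\right)\right)\right) \left(-974\right)}{6} = \frac{\left(-839 + \left(107 + 19\right)\right) \left(-974\right)}{6} = \frac{\left(-839 + 126\right) \left(-974\right)}{6} = \frac{\left(-713\right) \left(-974\right)}{6} = \frac{1}{6} \cdot 694462 = \frac{347231}{3} \approx 1.1574 \cdot 10^{5}$)
$M + a{\left(-26 \right)} \left(41 + F\right) = \frac{347231}{3} + \left(3 - 26\right) \left(41 + 45\right) = \frac{347231}{3} - 1978 = \frac{341297}{3}$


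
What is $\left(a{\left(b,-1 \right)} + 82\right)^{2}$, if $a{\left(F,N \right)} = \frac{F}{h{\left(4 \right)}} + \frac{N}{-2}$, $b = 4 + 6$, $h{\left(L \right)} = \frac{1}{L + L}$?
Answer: $\frac{105625}{4} \approx 26406.0$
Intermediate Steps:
$h{\left(L \right)} = \frac{1}{2 L}$
$b = 10$
$a{\left(F,N \right)} = 8 F - \frac{N}{2}$ ($a{\left(F,N \right)} = \frac{F}{\frac{1}{2} \cdot \frac{1}{4}} + \frac{N}{-2} = \frac{F}{\frac{1}{2} \cdot \frac{1}{4}} + N \left(- \frac{1}{2}\right) = F \frac{1}{\frac{1}{8}} - \frac{N}{2} = F 8 - \frac{N}{2} = 8 F - \frac{N}{2}$)
$\left(a{\left(b,-1 \right)} + 82\right)^{2} = \left(\left(8 \cdot 10 - - \frac{1}{2}\right) + 82\right)^{2} = \left(\left(80 + \frac{1}{2}\right) + 82\right)^{2} = \left(\frac{161}{2} + 82\right)^{2} = \left(\frac{325}{2}\right)^{2} = \frac{105625}{4}$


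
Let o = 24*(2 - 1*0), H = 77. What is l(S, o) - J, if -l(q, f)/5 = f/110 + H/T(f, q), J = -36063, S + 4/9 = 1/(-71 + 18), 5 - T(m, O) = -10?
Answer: 1189160/33 ≈ 36035.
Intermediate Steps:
T(m, O) = 15 (T(m, O) = 5 - 1*(-10) = 5 + 10 = 15)
S = -221/477 (S = -4/9 + 1/(-71 + 18) = -4/9 + 1/(-53) = -4/9 - 1/53 = -221/477 ≈ -0.46331)
o = 48 (o = 24*(2 + 0) = 24*2 = 48)
l(q, f) = -77/3 - f/22 (l(q, f) = -5*(f/110 + 77/15) = -5*(77/15 + f/110) = -77/3 - f/22)
l(S, o) - J = (-77/3 - 1/22*48) - 1*(-36063) = (-77/3 - 24/11) + 36063 = -919/33 + 36063 = 1189160/33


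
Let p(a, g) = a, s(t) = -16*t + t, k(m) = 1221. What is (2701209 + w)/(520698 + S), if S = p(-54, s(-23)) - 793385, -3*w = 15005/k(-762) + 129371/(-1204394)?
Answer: -11916892924953419/1203250166543502 ≈ -9.9039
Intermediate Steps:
s(t) = -15*t
w = -17913969979/4411695222 (w = -(15005/1221 + 129371/(-1204394))/3 = -(15005*(1/1221) + 129371*(-1/1204394))/3 = -(15005/1221 - 129371/1204394)/3 = -⅓*17913969979/1470565074 = -17913969979/4411695222 ≈ -4.0606)
S = -793439 (S = -54 - 793385 = -793439)
(2701209 + w)/(520698 + S) = (2701209 - 17913969979/4411695222)/(520698 - 793439) = (11916892924953419/4411695222)/(-272741) = (11916892924953419/4411695222)*(-1/272741) = -11916892924953419/1203250166543502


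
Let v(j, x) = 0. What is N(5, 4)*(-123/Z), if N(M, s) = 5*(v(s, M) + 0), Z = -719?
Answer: 0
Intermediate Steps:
N(M, s) = 0 (N(M, s) = 5*(0 + 0) = 5*0 = 0)
N(5, 4)*(-123/Z) = 0*(-123/(-719)) = 0*(-123*(-1/719)) = 0*(123/719) = 0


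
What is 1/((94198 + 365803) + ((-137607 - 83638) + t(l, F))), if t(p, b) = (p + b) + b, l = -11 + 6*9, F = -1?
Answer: 1/238797 ≈ 4.1877e-6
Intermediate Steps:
l = 43 (l = -11 + 54 = 43)
t(p, b) = p + 2*b (t(p, b) = (b + p) + b = p + 2*b)
1/((94198 + 365803) + ((-137607 - 83638) + t(l, F))) = 1/((94198 + 365803) + ((-137607 - 83638) + (43 + 2*(-1)))) = 1/(460001 + (-221245 + (43 - 2))) = 1/(460001 + (-221245 + 41)) = 1/(460001 - 221204) = 1/238797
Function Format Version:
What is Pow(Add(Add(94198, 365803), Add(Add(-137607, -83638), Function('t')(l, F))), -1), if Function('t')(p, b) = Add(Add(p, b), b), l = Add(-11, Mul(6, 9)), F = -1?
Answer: Rational(1, 238797) ≈ 4.1877e-6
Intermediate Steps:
l = 43 (l = Add(-11, 54) = 43)
Function('t')(p, b) = Add(p, Mul(2, b)) (Function('t')(p, b) = Add(Add(b, p), b) = Add(p, Mul(2, b)))
Pow(Add(Add(94198, 365803), Add(Add(-137607, -83638), Function('t')(l, F))), -1) = Pow(Add(Add(94198, 365803), Add(Add(-137607, -83638), Add(43, Mul(2, -1)))), -1) = Pow(Add(460001, Add(-221245, Add(43, -2))), -1) = Pow(Add(460001, Add(-221245, 41)), -1) = Pow(Add(460001, -221204), -1) = Pow(238797, -1) = Rational(1, 238797)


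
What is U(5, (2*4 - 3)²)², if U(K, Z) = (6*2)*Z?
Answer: 90000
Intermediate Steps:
U(K, Z) = 12*Z
U(5, (2*4 - 3)²)² = (12*(2*4 - 3)²)² = (12*(8 - 3)²)² = (12*5²)² = (12*25)² = 300² = 90000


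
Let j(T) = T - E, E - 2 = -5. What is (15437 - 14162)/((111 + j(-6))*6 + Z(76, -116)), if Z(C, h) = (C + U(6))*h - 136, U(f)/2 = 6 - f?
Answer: -425/2768 ≈ -0.15354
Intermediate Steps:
U(f) = 12 - 2*f (U(f) = 2*(6 - f) = 12 - 2*f)
E = -3 (E = 2 - 5 = -3)
Z(C, h) = -136 + C*h (Z(C, h) = (C + (12 - 2*6))*h - 136 = (C + (12 - 12))*h - 136 = (C + 0)*h - 136 = C*h - 136 = -136 + C*h)
j(T) = 3 + T (j(T) = T - 1*(-3) = T + 3 = 3 + T)
(15437 - 14162)/((111 + j(-6))*6 + Z(76, -116)) = (15437 - 14162)/((111 + (3 - 6))*6 + (-136 + 76*(-116))) = 1275/((111 - 3)*6 + (-136 - 8816)) = 1275/(108*6 - 8952) = 1275/(648 - 8952) = 1275/(-8304) = 1275*(-1/8304) = -425/2768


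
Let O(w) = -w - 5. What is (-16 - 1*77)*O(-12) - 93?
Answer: -744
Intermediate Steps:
O(w) = -5 - w
(-16 - 1*77)*O(-12) - 93 = (-16 - 1*77)*(-5 - 1*(-12)) - 93 = (-16 - 77)*(-5 + 12) - 93 = -93*7 - 93 = -651 - 93 = -744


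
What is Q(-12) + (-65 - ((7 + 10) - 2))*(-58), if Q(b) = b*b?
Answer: 4784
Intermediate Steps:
Q(b) = b²
Q(-12) + (-65 - ((7 + 10) - 2))*(-58) = (-12)² + (-65 - ((7 + 10) - 2))*(-58) = 144 + (-65 - (17 - 2))*(-58) = 144 + (-65 - 1*15)*(-58) = 144 + (-65 - 15)*(-58) = 144 - 80*(-58) = 144 + 4640 = 4784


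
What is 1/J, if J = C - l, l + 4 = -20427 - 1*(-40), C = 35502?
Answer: 1/55893 ≈ 1.7891e-5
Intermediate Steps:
l = -20391 (l = -4 + (-20427 - 1*(-40)) = -4 + (-20427 + 40) = -4 - 20387 = -20391)
J = 55893 (J = 35502 - 1*(-20391) = 35502 + 20391 = 55893)
1/J = 1/55893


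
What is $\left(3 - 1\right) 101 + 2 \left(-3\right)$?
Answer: $196$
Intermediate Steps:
$\left(3 - 1\right) 101 + 2 \left(-3\right) = \left(3 - 1\right) 101 - 6 = 2 \cdot 101 - 6 = 202 - 6 = 196$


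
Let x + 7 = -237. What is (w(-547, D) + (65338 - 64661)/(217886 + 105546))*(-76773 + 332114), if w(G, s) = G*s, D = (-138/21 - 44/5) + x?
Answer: 410091768759292787/11320120 ≈ 3.6227e+10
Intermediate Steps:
x = -244 (x = -7 - 237 = -244)
D = -9078/35 (D = (-138/21 - 44/5) - 244 = (-138*1/21 - 44*⅕) - 244 = (-46/7 - 44/5) - 244 = -538/35 - 244 = -9078/35 ≈ -259.37)
(w(-547, D) + (65338 - 64661)/(217886 + 105546))*(-76773 + 332114) = (-547*(-9078/35) + (65338 - 64661)/(217886 + 105546))*(-76773 + 332114) = (4965666/35 + 677/323432)*255341 = (1606055309407/11320120)*255341 = 410091768759292787/11320120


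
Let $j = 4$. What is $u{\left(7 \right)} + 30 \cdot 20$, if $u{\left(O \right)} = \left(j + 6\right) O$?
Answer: $670$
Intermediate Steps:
$u{\left(O \right)} = 10 O$ ($u{\left(O \right)} = \left(4 + 6\right) O = 10 O$)
$u{\left(7 \right)} + 30 \cdot 20 = 10 \cdot 7 + 30 \cdot 20 = 70 + 600 = 670$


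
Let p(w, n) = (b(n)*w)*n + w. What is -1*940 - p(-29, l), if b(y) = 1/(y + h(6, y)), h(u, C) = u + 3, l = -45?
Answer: -3499/4 ≈ -874.75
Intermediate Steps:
h(u, C) = 3 + u
b(y) = 1/(9 + y) (b(y) = 1/(y + (3 + 6)) = 1/(y + 9) = 1/(9 + y))
p(w, n) = w + n*w/(9 + n) (p(w, n) = (w/(9 + n))*n + w = n*w/(9 + n) + w = w + n*w/(9 + n))
-1*940 - p(-29, l) = -1*940 - (-29)*(9 + 2*(-45))/(9 - 45) = -940 - (-29)*(9 - 90)/(-36) = -940 - (-29)*(-1)*(-81)/36 = -940 - 1*(-261/4) = -940 + 261/4 = -3499/4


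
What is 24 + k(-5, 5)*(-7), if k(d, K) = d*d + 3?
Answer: -172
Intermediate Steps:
k(d, K) = 3 + d**2 (k(d, K) = d**2 + 3 = 3 + d**2)
24 + k(-5, 5)*(-7) = 24 + (3 + (-5)**2)*(-7) = 24 + (3 + 25)*(-7) = 24 + 28*(-7) = 24 - 196 = -172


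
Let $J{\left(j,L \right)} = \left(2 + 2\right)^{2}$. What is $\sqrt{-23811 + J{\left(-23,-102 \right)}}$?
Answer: $i \sqrt{23795} \approx 154.26 i$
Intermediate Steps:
$J{\left(j,L \right)} = 16$ ($J{\left(j,L \right)} = 4^{2} = 16$)
$\sqrt{-23811 + J{\left(-23,-102 \right)}} = \sqrt{-23811 + 16} = \sqrt{-23795} = i \sqrt{23795}$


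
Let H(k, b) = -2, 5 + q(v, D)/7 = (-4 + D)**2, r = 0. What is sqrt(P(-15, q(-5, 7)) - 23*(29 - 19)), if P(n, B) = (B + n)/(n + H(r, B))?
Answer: I*sqrt(66691)/17 ≈ 15.191*I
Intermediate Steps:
q(v, D) = -35 + 7*(-4 + D)**2
P(n, B) = (B + n)/(-2 + n) (P(n, B) = (B + n)/(n - 2) = (B + n)/(-2 + n))
sqrt(P(-15, q(-5, 7)) - 23*(29 - 19)) = sqrt(((-35 + 7*(-4 + 7)**2) - 15)/(-2 - 15) - 23*(29 - 19)) = sqrt(((-35 + 7*3**2) - 15)/(-17) - 23*10) = sqrt(-((-35 + 7*9) - 15)/17 - 230) = sqrt(-((-35 + 63) - 15)/17 - 230) = sqrt(-(28 - 15)/17 - 230) = sqrt(-1/17*13 - 230) = sqrt(-13/17 - 230) = sqrt(-3923/17) = I*sqrt(66691)/17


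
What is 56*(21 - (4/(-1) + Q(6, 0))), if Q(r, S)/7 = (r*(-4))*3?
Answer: 29624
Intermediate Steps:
Q(r, S) = -84*r (Q(r, S) = 7*((r*(-4))*3) = 7*(-4*r*3) = 7*(-12*r) = -84*r)
56*(21 - (4/(-1) + Q(6, 0))) = 56*(21 - (4/(-1) - 84*6)) = 56*(21 - (4*(-1) - 504)) = 56*(21 - (-4 - 504)) = 56*(21 - 1*(-508)) = 56*(21 + 508) = 56*529 = 29624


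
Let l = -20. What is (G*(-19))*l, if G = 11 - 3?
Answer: 3040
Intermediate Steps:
G = 8
(G*(-19))*l = (8*(-19))*(-20) = -152*(-20) = 3040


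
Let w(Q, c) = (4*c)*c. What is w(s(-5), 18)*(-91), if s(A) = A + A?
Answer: -117936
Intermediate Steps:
s(A) = 2*A
w(Q, c) = 4*c**2
w(s(-5), 18)*(-91) = (4*18**2)*(-91) = (4*324)*(-91) = 1296*(-91) = -117936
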